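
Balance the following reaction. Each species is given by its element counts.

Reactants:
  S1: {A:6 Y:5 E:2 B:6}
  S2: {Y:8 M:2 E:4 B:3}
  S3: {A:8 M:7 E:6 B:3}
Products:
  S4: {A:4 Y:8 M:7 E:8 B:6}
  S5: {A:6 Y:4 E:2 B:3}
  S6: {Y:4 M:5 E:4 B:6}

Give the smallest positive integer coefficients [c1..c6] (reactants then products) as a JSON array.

A: 4·6+6·0+4·8 = 56 | 5·4+6·6+1·0 = 56
Y: 4·5+6·8+4·0 = 68 | 5·8+6·4+1·4 = 68
M: 4·0+6·2+4·7 = 40 | 5·7+6·0+1·5 = 40
E: 4·2+6·4+4·6 = 56 | 5·8+6·2+1·4 = 56
B: 4·6+6·3+4·3 = 54 | 5·6+6·3+1·6 = 54
gcd(4,6,4,5,6,1) = 1

Coefficients: [4, 6, 4, 5, 6, 1]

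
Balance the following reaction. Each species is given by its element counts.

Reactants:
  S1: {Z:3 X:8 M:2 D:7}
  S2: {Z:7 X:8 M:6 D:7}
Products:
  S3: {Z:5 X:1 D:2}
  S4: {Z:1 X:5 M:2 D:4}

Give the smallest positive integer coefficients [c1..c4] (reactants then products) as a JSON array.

Coefficients: [3, 1, 2, 6]

Z: 3·3+1·7 = 16 | 2·5+6·1 = 16
X: 3·8+1·8 = 32 | 2·1+6·5 = 32
M: 3·2+1·6 = 12 | 2·0+6·2 = 12
D: 3·7+1·7 = 28 | 2·2+6·4 = 28
gcd(3,1,2,6) = 1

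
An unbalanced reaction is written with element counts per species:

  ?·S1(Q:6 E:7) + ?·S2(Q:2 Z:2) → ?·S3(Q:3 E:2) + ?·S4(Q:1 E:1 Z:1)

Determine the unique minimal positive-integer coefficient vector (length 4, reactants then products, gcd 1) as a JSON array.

Q: 2·6+3·2 = 18 | 4·3+6·1 = 18
E: 2·7+3·0 = 14 | 4·2+6·1 = 14
Z: 2·0+3·2 = 6 | 4·0+6·1 = 6
gcd(2,3,4,6) = 1

Coefficients: [2, 3, 4, 6]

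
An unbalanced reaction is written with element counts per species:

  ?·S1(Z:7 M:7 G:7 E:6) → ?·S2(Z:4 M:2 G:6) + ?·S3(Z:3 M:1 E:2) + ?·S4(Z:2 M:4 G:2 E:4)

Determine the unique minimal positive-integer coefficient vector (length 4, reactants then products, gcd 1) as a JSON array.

Z: 4·7 = 28 | 3·4+2·3+5·2 = 28
M: 4·7 = 28 | 3·2+2·1+5·4 = 28
G: 4·7 = 28 | 3·6+2·0+5·2 = 28
E: 4·6 = 24 | 3·0+2·2+5·4 = 24
gcd(4,3,2,5) = 1

Coefficients: [4, 3, 2, 5]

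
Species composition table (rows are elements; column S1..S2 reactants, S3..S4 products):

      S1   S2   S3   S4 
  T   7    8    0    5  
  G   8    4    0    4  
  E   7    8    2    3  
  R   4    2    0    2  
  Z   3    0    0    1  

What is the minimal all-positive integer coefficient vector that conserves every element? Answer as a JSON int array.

T: 1·7+1·8 = 15 | 3·0+3·5 = 15
G: 1·8+1·4 = 12 | 3·0+3·4 = 12
E: 1·7+1·8 = 15 | 3·2+3·3 = 15
R: 1·4+1·2 = 6 | 3·0+3·2 = 6
Z: 1·3+1·0 = 3 | 3·0+3·1 = 3
gcd(1,1,3,3) = 1

Coefficients: [1, 1, 3, 3]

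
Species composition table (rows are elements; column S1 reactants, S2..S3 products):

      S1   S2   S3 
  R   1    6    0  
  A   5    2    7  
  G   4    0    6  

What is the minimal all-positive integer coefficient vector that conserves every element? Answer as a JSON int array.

R: 6·1 = 6 | 1·6+4·0 = 6
A: 6·5 = 30 | 1·2+4·7 = 30
G: 6·4 = 24 | 1·0+4·6 = 24
gcd(6,1,4) = 1

Coefficients: [6, 1, 4]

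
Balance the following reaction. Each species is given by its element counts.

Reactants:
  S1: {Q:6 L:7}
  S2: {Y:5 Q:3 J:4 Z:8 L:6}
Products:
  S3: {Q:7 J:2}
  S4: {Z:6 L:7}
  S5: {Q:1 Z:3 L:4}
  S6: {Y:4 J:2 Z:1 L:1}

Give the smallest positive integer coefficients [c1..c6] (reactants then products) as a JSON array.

Y: 2·0+4·5 = 20 | 3·0+3·0+3·0+5·4 = 20
Q: 2·6+4·3 = 24 | 3·7+3·0+3·1+5·0 = 24
J: 2·0+4·4 = 16 | 3·2+3·0+3·0+5·2 = 16
Z: 2·0+4·8 = 32 | 3·0+3·6+3·3+5·1 = 32
L: 2·7+4·6 = 38 | 3·0+3·7+3·4+5·1 = 38
gcd(2,4,3,3,3,5) = 1

Coefficients: [2, 4, 3, 3, 3, 5]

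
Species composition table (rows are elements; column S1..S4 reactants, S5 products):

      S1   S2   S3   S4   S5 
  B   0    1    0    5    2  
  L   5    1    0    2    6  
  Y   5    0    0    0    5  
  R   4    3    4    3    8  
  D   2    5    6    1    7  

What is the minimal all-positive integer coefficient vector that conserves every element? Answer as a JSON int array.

Coefficients: [6, 2, 3, 2, 6]

B: 6·0+2·1+3·0+2·5 = 12 | 6·2 = 12
L: 6·5+2·1+3·0+2·2 = 36 | 6·6 = 36
Y: 6·5+2·0+3·0+2·0 = 30 | 6·5 = 30
R: 6·4+2·3+3·4+2·3 = 48 | 6·8 = 48
D: 6·2+2·5+3·6+2·1 = 42 | 6·7 = 42
gcd(6,2,3,2,6) = 1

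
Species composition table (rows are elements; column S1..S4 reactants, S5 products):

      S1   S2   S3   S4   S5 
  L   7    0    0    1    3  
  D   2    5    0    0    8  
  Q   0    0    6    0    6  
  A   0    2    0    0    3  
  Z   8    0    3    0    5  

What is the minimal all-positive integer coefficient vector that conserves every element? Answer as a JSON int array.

L: 1·7+6·0+4·0+5·1 = 12 | 4·3 = 12
D: 1·2+6·5+4·0+5·0 = 32 | 4·8 = 32
Q: 1·0+6·0+4·6+5·0 = 24 | 4·6 = 24
A: 1·0+6·2+4·0+5·0 = 12 | 4·3 = 12
Z: 1·8+6·0+4·3+5·0 = 20 | 4·5 = 20
gcd(1,6,4,5,4) = 1

Coefficients: [1, 6, 4, 5, 4]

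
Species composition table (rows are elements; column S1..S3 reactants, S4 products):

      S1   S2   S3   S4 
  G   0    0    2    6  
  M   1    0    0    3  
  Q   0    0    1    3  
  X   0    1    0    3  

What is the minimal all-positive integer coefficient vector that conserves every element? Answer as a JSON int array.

G: 3·0+3·0+3·2 = 6 | 1·6 = 6
M: 3·1+3·0+3·0 = 3 | 1·3 = 3
Q: 3·0+3·0+3·1 = 3 | 1·3 = 3
X: 3·0+3·1+3·0 = 3 | 1·3 = 3
gcd(3,3,3,1) = 1

Coefficients: [3, 3, 3, 1]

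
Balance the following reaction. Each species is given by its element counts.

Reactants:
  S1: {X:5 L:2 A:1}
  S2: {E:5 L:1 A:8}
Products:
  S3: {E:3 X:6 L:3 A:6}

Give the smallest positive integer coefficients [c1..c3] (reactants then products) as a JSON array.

Coefficients: [6, 3, 5]

E: 6·0+3·5 = 15 | 5·3 = 15
X: 6·5+3·0 = 30 | 5·6 = 30
L: 6·2+3·1 = 15 | 5·3 = 15
A: 6·1+3·8 = 30 | 5·6 = 30
gcd(6,3,5) = 1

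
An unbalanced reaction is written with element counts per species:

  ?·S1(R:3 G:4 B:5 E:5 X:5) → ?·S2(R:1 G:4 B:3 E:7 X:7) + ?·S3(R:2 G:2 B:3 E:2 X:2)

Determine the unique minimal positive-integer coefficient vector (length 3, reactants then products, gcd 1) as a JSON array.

R: 3·3 = 9 | 1·1+4·2 = 9
G: 3·4 = 12 | 1·4+4·2 = 12
B: 3·5 = 15 | 1·3+4·3 = 15
E: 3·5 = 15 | 1·7+4·2 = 15
X: 3·5 = 15 | 1·7+4·2 = 15
gcd(3,1,4) = 1

Coefficients: [3, 1, 4]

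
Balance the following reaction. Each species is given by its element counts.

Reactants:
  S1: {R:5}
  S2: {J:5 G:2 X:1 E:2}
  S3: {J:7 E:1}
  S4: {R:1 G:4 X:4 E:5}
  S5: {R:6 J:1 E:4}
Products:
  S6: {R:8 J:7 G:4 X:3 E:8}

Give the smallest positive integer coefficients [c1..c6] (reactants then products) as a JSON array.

R: 3·5+6·0+1·0+3·1+5·6 = 48 | 6·8 = 48
J: 3·0+6·5+1·7+3·0+5·1 = 42 | 6·7 = 42
G: 3·0+6·2+1·0+3·4+5·0 = 24 | 6·4 = 24
X: 3·0+6·1+1·0+3·4+5·0 = 18 | 6·3 = 18
E: 3·0+6·2+1·1+3·5+5·4 = 48 | 6·8 = 48
gcd(3,6,1,3,5,6) = 1

Coefficients: [3, 6, 1, 3, 5, 6]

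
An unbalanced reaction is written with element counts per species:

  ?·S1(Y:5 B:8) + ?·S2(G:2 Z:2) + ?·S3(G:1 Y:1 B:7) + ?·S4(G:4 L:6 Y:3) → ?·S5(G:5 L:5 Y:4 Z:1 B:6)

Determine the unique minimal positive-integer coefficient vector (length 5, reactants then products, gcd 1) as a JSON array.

G: 1·0+3·2+4·1+5·4 = 30 | 6·5 = 30
L: 1·0+3·0+4·0+5·6 = 30 | 6·5 = 30
Y: 1·5+3·0+4·1+5·3 = 24 | 6·4 = 24
Z: 1·0+3·2+4·0+5·0 = 6 | 6·1 = 6
B: 1·8+3·0+4·7+5·0 = 36 | 6·6 = 36
gcd(1,3,4,5,6) = 1

Coefficients: [1, 3, 4, 5, 6]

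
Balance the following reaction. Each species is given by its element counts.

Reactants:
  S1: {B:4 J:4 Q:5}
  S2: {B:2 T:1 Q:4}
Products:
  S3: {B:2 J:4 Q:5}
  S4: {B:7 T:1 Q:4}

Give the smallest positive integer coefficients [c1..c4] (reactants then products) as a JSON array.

B: 5·4+2·2 = 24 | 5·2+2·7 = 24
J: 5·4+2·0 = 20 | 5·4+2·0 = 20
T: 5·0+2·1 = 2 | 5·0+2·1 = 2
Q: 5·5+2·4 = 33 | 5·5+2·4 = 33
gcd(5,2,5,2) = 1

Coefficients: [5, 2, 5, 2]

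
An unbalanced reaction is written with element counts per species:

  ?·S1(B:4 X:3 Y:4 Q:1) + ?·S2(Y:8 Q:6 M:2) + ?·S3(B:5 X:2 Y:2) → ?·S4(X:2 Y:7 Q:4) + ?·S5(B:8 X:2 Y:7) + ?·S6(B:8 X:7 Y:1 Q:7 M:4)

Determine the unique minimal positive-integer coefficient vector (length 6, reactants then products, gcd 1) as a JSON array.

B: 3·4+2·0+4·5 = 32 | 2·0+3·8+1·8 = 32
X: 3·3+2·0+4·2 = 17 | 2·2+3·2+1·7 = 17
Y: 3·4+2·8+4·2 = 36 | 2·7+3·7+1·1 = 36
Q: 3·1+2·6+4·0 = 15 | 2·4+3·0+1·7 = 15
M: 3·0+2·2+4·0 = 4 | 2·0+3·0+1·4 = 4
gcd(3,2,4,2,3,1) = 1

Coefficients: [3, 2, 4, 2, 3, 1]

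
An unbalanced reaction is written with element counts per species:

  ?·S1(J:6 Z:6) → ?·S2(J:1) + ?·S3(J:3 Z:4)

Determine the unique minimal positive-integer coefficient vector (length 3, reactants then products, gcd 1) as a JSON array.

J: 2·6 = 12 | 3·1+3·3 = 12
Z: 2·6 = 12 | 3·0+3·4 = 12
gcd(2,3,3) = 1

Coefficients: [2, 3, 3]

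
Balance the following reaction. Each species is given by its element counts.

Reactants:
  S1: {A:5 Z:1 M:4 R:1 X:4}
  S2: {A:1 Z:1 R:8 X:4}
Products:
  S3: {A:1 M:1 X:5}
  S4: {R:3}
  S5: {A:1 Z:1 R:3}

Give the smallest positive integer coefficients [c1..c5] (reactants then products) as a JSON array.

A: 1·5+4·1 = 9 | 4·1+6·0+5·1 = 9
Z: 1·1+4·1 = 5 | 4·0+6·0+5·1 = 5
M: 1·4+4·0 = 4 | 4·1+6·0+5·0 = 4
R: 1·1+4·8 = 33 | 4·0+6·3+5·3 = 33
X: 1·4+4·4 = 20 | 4·5+6·0+5·0 = 20
gcd(1,4,4,6,5) = 1

Coefficients: [1, 4, 4, 6, 5]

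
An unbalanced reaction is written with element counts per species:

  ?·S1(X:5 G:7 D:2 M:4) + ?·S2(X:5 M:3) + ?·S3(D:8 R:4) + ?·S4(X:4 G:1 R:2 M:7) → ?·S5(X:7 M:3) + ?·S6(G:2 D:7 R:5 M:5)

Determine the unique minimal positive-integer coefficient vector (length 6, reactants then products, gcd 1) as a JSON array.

Coefficients: [1, 2, 5, 5, 5, 6]

X: 1·5+2·5+5·0+5·4 = 35 | 5·7+6·0 = 35
G: 1·7+2·0+5·0+5·1 = 12 | 5·0+6·2 = 12
D: 1·2+2·0+5·8+5·0 = 42 | 5·0+6·7 = 42
R: 1·0+2·0+5·4+5·2 = 30 | 5·0+6·5 = 30
M: 1·4+2·3+5·0+5·7 = 45 | 5·3+6·5 = 45
gcd(1,2,5,5,5,6) = 1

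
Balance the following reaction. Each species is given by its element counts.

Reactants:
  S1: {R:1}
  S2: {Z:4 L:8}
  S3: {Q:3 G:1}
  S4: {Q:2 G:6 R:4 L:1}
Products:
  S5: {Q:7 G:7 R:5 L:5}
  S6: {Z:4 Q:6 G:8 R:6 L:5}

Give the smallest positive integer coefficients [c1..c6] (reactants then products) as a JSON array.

Z: 3·0+1·4+3·0+2·0 = 4 | 1·0+1·4 = 4
Q: 3·0+1·0+3·3+2·2 = 13 | 1·7+1·6 = 13
G: 3·0+1·0+3·1+2·6 = 15 | 1·7+1·8 = 15
R: 3·1+1·0+3·0+2·4 = 11 | 1·5+1·6 = 11
L: 3·0+1·8+3·0+2·1 = 10 | 1·5+1·5 = 10
gcd(3,1,3,2,1,1) = 1

Coefficients: [3, 1, 3, 2, 1, 1]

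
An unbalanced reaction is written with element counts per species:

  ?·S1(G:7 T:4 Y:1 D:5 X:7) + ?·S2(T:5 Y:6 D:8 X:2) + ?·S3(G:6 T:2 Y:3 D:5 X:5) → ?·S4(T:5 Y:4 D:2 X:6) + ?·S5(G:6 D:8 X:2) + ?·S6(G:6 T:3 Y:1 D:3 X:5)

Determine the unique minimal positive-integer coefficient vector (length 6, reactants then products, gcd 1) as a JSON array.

Coefficients: [6, 1, 2, 3, 3, 6]

G: 6·7+1·0+2·6 = 54 | 3·0+3·6+6·6 = 54
T: 6·4+1·5+2·2 = 33 | 3·5+3·0+6·3 = 33
Y: 6·1+1·6+2·3 = 18 | 3·4+3·0+6·1 = 18
D: 6·5+1·8+2·5 = 48 | 3·2+3·8+6·3 = 48
X: 6·7+1·2+2·5 = 54 | 3·6+3·2+6·5 = 54
gcd(6,1,2,3,3,6) = 1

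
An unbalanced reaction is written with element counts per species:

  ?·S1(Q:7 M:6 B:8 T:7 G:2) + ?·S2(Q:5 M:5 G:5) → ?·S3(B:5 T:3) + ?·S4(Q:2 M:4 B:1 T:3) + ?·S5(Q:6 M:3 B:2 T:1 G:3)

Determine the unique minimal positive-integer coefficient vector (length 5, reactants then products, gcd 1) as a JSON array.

Coefficients: [5, 1, 5, 5, 5]

Q: 5·7+1·5 = 40 | 5·0+5·2+5·6 = 40
M: 5·6+1·5 = 35 | 5·0+5·4+5·3 = 35
B: 5·8+1·0 = 40 | 5·5+5·1+5·2 = 40
T: 5·7+1·0 = 35 | 5·3+5·3+5·1 = 35
G: 5·2+1·5 = 15 | 5·0+5·0+5·3 = 15
gcd(5,1,5,5,5) = 1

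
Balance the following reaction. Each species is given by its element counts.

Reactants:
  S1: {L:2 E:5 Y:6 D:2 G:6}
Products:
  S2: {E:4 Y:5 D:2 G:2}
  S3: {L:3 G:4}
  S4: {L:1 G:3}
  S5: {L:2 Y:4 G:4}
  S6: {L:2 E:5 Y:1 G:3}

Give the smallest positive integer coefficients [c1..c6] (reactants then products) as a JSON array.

L: 5·2 = 10 | 5·0+1·3+3·1+1·2+1·2 = 10
E: 5·5 = 25 | 5·4+1·0+3·0+1·0+1·5 = 25
Y: 5·6 = 30 | 5·5+1·0+3·0+1·4+1·1 = 30
D: 5·2 = 10 | 5·2+1·0+3·0+1·0+1·0 = 10
G: 5·6 = 30 | 5·2+1·4+3·3+1·4+1·3 = 30
gcd(5,5,1,3,1,1) = 1

Coefficients: [5, 5, 1, 3, 1, 1]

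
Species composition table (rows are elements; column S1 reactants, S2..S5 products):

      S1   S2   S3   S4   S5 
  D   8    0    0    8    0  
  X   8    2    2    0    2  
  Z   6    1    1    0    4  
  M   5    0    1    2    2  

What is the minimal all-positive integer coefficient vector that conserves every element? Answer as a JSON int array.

Coefficients: [3, 5, 5, 3, 2]

D: 3·8 = 24 | 5·0+5·0+3·8+2·0 = 24
X: 3·8 = 24 | 5·2+5·2+3·0+2·2 = 24
Z: 3·6 = 18 | 5·1+5·1+3·0+2·4 = 18
M: 3·5 = 15 | 5·0+5·1+3·2+2·2 = 15
gcd(3,5,5,3,2) = 1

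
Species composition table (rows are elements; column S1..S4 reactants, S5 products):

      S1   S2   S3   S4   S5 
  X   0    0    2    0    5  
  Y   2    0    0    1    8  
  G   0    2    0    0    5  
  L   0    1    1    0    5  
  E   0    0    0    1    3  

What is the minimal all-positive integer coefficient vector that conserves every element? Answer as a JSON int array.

X: 5·0+5·0+5·2+6·0 = 10 | 2·5 = 10
Y: 5·2+5·0+5·0+6·1 = 16 | 2·8 = 16
G: 5·0+5·2+5·0+6·0 = 10 | 2·5 = 10
L: 5·0+5·1+5·1+6·0 = 10 | 2·5 = 10
E: 5·0+5·0+5·0+6·1 = 6 | 2·3 = 6
gcd(5,5,5,6,2) = 1

Coefficients: [5, 5, 5, 6, 2]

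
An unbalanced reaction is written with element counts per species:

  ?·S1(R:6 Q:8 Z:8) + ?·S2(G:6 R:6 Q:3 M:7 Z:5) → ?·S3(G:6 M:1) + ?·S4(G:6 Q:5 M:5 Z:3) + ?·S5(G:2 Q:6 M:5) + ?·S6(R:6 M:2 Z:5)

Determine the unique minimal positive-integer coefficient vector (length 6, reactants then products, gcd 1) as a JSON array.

Coefficients: [1, 5, 3, 1, 3, 6]

G: 1·0+5·6 = 30 | 3·6+1·6+3·2+6·0 = 30
R: 1·6+5·6 = 36 | 3·0+1·0+3·0+6·6 = 36
Q: 1·8+5·3 = 23 | 3·0+1·5+3·6+6·0 = 23
M: 1·0+5·7 = 35 | 3·1+1·5+3·5+6·2 = 35
Z: 1·8+5·5 = 33 | 3·0+1·3+3·0+6·5 = 33
gcd(1,5,3,1,3,6) = 1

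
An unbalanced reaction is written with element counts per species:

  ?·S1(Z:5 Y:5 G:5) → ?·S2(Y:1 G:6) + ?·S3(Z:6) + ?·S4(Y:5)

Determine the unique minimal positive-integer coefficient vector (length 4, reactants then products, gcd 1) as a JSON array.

Coefficients: [6, 5, 5, 5]

Z: 6·5 = 30 | 5·0+5·6+5·0 = 30
Y: 6·5 = 30 | 5·1+5·0+5·5 = 30
G: 6·5 = 30 | 5·6+5·0+5·0 = 30
gcd(6,5,5,5) = 1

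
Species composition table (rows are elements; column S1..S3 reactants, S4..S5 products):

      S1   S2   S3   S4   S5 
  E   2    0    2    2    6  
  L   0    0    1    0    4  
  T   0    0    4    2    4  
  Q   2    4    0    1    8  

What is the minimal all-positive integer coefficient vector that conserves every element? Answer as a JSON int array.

Coefficients: [5, 1, 4, 6, 1]

E: 5·2+1·0+4·2 = 18 | 6·2+1·6 = 18
L: 5·0+1·0+4·1 = 4 | 6·0+1·4 = 4
T: 5·0+1·0+4·4 = 16 | 6·2+1·4 = 16
Q: 5·2+1·4+4·0 = 14 | 6·1+1·8 = 14
gcd(5,1,4,6,1) = 1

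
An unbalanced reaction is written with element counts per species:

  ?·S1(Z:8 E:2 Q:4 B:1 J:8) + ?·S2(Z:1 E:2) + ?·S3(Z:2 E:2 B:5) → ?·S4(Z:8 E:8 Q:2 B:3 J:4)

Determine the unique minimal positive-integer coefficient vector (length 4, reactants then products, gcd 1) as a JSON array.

Z: 1·8+6·1+1·2 = 16 | 2·8 = 16
E: 1·2+6·2+1·2 = 16 | 2·8 = 16
Q: 1·4+6·0+1·0 = 4 | 2·2 = 4
B: 1·1+6·0+1·5 = 6 | 2·3 = 6
J: 1·8+6·0+1·0 = 8 | 2·4 = 8
gcd(1,6,1,2) = 1

Coefficients: [1, 6, 1, 2]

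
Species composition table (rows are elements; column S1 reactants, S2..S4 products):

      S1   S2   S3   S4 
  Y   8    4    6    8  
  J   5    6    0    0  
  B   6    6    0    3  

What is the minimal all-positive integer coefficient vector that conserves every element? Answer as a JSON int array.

Y: 6·8 = 48 | 5·4+2·6+2·8 = 48
J: 6·5 = 30 | 5·6+2·0+2·0 = 30
B: 6·6 = 36 | 5·6+2·0+2·3 = 36
gcd(6,5,2,2) = 1

Coefficients: [6, 5, 2, 2]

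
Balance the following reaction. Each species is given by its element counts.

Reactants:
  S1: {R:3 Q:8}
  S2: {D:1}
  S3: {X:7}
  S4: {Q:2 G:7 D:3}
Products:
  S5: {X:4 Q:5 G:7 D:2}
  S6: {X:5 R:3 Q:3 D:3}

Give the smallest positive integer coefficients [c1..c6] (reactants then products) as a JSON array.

X: 3·0+4·0+5·7+5·0 = 35 | 5·4+3·5 = 35
R: 3·3+4·0+5·0+5·0 = 9 | 5·0+3·3 = 9
Q: 3·8+4·0+5·0+5·2 = 34 | 5·5+3·3 = 34
G: 3·0+4·0+5·0+5·7 = 35 | 5·7+3·0 = 35
D: 3·0+4·1+5·0+5·3 = 19 | 5·2+3·3 = 19
gcd(3,4,5,5,5,3) = 1

Coefficients: [3, 4, 5, 5, 5, 3]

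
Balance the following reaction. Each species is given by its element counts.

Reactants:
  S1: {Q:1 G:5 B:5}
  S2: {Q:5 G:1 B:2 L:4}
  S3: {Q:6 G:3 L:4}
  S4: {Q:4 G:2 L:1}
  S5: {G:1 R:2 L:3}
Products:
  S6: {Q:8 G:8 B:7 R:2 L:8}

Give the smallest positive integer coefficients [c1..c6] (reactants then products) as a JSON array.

Coefficients: [5, 5, 1, 1, 5, 5]

Q: 5·1+5·5+1·6+1·4+5·0 = 40 | 5·8 = 40
G: 5·5+5·1+1·3+1·2+5·1 = 40 | 5·8 = 40
B: 5·5+5·2+1·0+1·0+5·0 = 35 | 5·7 = 35
R: 5·0+5·0+1·0+1·0+5·2 = 10 | 5·2 = 10
L: 5·0+5·4+1·4+1·1+5·3 = 40 | 5·8 = 40
gcd(5,5,1,1,5,5) = 1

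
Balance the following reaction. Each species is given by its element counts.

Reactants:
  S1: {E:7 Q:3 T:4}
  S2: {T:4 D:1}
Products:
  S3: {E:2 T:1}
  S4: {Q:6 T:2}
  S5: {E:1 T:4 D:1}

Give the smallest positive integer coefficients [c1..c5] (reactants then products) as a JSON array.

E: 2·7+2·0 = 14 | 6·2+1·0+2·1 = 14
Q: 2·3+2·0 = 6 | 6·0+1·6+2·0 = 6
T: 2·4+2·4 = 16 | 6·1+1·2+2·4 = 16
D: 2·0+2·1 = 2 | 6·0+1·0+2·1 = 2
gcd(2,2,6,1,2) = 1

Coefficients: [2, 2, 6, 1, 2]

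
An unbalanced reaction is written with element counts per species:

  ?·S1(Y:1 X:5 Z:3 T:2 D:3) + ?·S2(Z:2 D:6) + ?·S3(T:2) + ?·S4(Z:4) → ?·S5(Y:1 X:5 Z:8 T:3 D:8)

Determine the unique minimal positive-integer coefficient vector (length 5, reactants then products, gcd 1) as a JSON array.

Coefficients: [6, 5, 3, 5, 6]

Y: 6·1+5·0+3·0+5·0 = 6 | 6·1 = 6
X: 6·5+5·0+3·0+5·0 = 30 | 6·5 = 30
Z: 6·3+5·2+3·0+5·4 = 48 | 6·8 = 48
T: 6·2+5·0+3·2+5·0 = 18 | 6·3 = 18
D: 6·3+5·6+3·0+5·0 = 48 | 6·8 = 48
gcd(6,5,3,5,6) = 1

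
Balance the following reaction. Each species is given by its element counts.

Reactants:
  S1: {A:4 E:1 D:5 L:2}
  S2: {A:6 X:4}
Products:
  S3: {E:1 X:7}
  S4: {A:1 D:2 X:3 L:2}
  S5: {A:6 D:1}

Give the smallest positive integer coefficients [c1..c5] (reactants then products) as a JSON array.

Coefficients: [2, 5, 2, 2, 6]

A: 2·4+5·6 = 38 | 2·0+2·1+6·6 = 38
E: 2·1+5·0 = 2 | 2·1+2·0+6·0 = 2
D: 2·5+5·0 = 10 | 2·0+2·2+6·1 = 10
X: 2·0+5·4 = 20 | 2·7+2·3+6·0 = 20
L: 2·2+5·0 = 4 | 2·0+2·2+6·0 = 4
gcd(2,5,2,2,6) = 1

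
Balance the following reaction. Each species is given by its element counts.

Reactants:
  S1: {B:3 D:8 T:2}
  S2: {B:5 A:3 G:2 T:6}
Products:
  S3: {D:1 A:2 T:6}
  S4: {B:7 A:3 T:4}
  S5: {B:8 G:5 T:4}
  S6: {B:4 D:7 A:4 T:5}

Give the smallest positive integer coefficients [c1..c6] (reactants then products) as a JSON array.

B: 2·3+5·5 = 31 | 2·0+1·7+2·8+2·4 = 31
D: 2·8+5·0 = 16 | 2·1+1·0+2·0+2·7 = 16
A: 2·0+5·3 = 15 | 2·2+1·3+2·0+2·4 = 15
G: 2·0+5·2 = 10 | 2·0+1·0+2·5+2·0 = 10
T: 2·2+5·6 = 34 | 2·6+1·4+2·4+2·5 = 34
gcd(2,5,2,1,2,2) = 1

Coefficients: [2, 5, 2, 1, 2, 2]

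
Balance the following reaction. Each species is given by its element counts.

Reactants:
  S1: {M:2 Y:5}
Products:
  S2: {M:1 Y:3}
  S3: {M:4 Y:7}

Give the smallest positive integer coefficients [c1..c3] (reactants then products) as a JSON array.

Coefficients: [5, 6, 1]

M: 5·2 = 10 | 6·1+1·4 = 10
Y: 5·5 = 25 | 6·3+1·7 = 25
gcd(5,6,1) = 1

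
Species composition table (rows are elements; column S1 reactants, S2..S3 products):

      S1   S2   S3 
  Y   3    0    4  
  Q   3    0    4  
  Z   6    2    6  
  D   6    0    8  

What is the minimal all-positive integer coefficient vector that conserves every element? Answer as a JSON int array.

Coefficients: [4, 3, 3]

Y: 4·3 = 12 | 3·0+3·4 = 12
Q: 4·3 = 12 | 3·0+3·4 = 12
Z: 4·6 = 24 | 3·2+3·6 = 24
D: 4·6 = 24 | 3·0+3·8 = 24
gcd(4,3,3) = 1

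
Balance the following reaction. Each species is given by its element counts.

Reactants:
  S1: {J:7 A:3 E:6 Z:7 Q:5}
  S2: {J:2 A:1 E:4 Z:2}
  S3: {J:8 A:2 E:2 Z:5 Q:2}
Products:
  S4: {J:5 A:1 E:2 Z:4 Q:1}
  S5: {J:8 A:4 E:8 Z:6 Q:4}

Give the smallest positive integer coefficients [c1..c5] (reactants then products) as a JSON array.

J: 2·7+4·2+4·8 = 54 | 6·5+3·8 = 54
A: 2·3+4·1+4·2 = 18 | 6·1+3·4 = 18
E: 2·6+4·4+4·2 = 36 | 6·2+3·8 = 36
Z: 2·7+4·2+4·5 = 42 | 6·4+3·6 = 42
Q: 2·5+4·0+4·2 = 18 | 6·1+3·4 = 18
gcd(2,4,4,6,3) = 1

Coefficients: [2, 4, 4, 6, 3]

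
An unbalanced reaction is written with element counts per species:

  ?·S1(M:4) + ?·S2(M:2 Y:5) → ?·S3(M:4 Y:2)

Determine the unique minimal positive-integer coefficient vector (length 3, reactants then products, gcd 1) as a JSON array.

M: 4·4+2·2 = 20 | 5·4 = 20
Y: 4·0+2·5 = 10 | 5·2 = 10
gcd(4,2,5) = 1

Coefficients: [4, 2, 5]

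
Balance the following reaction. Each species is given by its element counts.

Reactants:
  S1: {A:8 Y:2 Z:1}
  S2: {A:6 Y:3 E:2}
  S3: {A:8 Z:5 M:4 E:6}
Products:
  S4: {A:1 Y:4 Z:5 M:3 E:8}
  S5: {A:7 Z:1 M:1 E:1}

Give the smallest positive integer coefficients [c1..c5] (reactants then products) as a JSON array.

A: 1·8+2·6+3·8 = 44 | 2·1+6·7 = 44
Y: 1·2+2·3+3·0 = 8 | 2·4+6·0 = 8
Z: 1·1+2·0+3·5 = 16 | 2·5+6·1 = 16
M: 1·0+2·0+3·4 = 12 | 2·3+6·1 = 12
E: 1·0+2·2+3·6 = 22 | 2·8+6·1 = 22
gcd(1,2,3,2,6) = 1

Coefficients: [1, 2, 3, 2, 6]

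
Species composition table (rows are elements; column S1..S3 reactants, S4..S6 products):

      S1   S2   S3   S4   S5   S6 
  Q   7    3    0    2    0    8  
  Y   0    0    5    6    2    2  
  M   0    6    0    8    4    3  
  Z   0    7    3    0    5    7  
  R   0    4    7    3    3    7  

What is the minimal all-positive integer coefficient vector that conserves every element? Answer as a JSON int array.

Coefficients: [5, 5, 4, 1, 1, 6]

Q: 5·7+5·3+4·0 = 50 | 1·2+1·0+6·8 = 50
Y: 5·0+5·0+4·5 = 20 | 1·6+1·2+6·2 = 20
M: 5·0+5·6+4·0 = 30 | 1·8+1·4+6·3 = 30
Z: 5·0+5·7+4·3 = 47 | 1·0+1·5+6·7 = 47
R: 5·0+5·4+4·7 = 48 | 1·3+1·3+6·7 = 48
gcd(5,5,4,1,1,6) = 1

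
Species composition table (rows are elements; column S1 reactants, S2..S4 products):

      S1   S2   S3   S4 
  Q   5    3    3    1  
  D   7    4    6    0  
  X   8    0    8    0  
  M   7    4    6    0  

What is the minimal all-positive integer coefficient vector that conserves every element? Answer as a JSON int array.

Q: 4·5 = 20 | 1·3+4·3+5·1 = 20
D: 4·7 = 28 | 1·4+4·6+5·0 = 28
X: 4·8 = 32 | 1·0+4·8+5·0 = 32
M: 4·7 = 28 | 1·4+4·6+5·0 = 28
gcd(4,1,4,5) = 1

Coefficients: [4, 1, 4, 5]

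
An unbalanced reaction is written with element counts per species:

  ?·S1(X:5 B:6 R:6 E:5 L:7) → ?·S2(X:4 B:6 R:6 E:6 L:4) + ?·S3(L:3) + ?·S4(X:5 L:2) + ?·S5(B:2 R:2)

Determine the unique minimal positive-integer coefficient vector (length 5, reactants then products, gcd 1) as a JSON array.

X: 6·5 = 30 | 5·4+6·0+2·5+3·0 = 30
B: 6·6 = 36 | 5·6+6·0+2·0+3·2 = 36
R: 6·6 = 36 | 5·6+6·0+2·0+3·2 = 36
E: 6·5 = 30 | 5·6+6·0+2·0+3·0 = 30
L: 6·7 = 42 | 5·4+6·3+2·2+3·0 = 42
gcd(6,5,6,2,3) = 1

Coefficients: [6, 5, 6, 2, 3]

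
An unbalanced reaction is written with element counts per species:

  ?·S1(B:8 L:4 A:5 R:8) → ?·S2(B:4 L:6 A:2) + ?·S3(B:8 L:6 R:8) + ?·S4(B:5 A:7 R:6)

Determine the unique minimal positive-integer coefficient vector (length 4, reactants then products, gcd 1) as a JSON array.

B: 6·8 = 48 | 1·4+3·8+4·5 = 48
L: 6·4 = 24 | 1·6+3·6+4·0 = 24
A: 6·5 = 30 | 1·2+3·0+4·7 = 30
R: 6·8 = 48 | 1·0+3·8+4·6 = 48
gcd(6,1,3,4) = 1

Coefficients: [6, 1, 3, 4]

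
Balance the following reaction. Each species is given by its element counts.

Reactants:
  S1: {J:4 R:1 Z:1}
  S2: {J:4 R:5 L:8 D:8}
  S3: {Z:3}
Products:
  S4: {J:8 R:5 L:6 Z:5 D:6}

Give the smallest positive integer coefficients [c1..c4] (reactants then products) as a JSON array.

Coefficients: [5, 3, 5, 4]

J: 5·4+3·4+5·0 = 32 | 4·8 = 32
R: 5·1+3·5+5·0 = 20 | 4·5 = 20
L: 5·0+3·8+5·0 = 24 | 4·6 = 24
Z: 5·1+3·0+5·3 = 20 | 4·5 = 20
D: 5·0+3·8+5·0 = 24 | 4·6 = 24
gcd(5,3,5,4) = 1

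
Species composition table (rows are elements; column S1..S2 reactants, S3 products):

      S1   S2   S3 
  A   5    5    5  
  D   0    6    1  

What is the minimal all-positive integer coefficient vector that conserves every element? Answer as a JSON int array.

A: 5·5+1·5 = 30 | 6·5 = 30
D: 5·0+1·6 = 6 | 6·1 = 6
gcd(5,1,6) = 1

Coefficients: [5, 1, 6]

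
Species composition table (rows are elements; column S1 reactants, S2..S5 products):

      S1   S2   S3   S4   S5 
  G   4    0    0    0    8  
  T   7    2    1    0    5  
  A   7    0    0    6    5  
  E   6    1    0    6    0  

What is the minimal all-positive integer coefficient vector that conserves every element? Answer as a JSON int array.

G: 4·4 = 16 | 6·0+6·0+3·0+2·8 = 16
T: 4·7 = 28 | 6·2+6·1+3·0+2·5 = 28
A: 4·7 = 28 | 6·0+6·0+3·6+2·5 = 28
E: 4·6 = 24 | 6·1+6·0+3·6+2·0 = 24
gcd(4,6,6,3,2) = 1

Coefficients: [4, 6, 6, 3, 2]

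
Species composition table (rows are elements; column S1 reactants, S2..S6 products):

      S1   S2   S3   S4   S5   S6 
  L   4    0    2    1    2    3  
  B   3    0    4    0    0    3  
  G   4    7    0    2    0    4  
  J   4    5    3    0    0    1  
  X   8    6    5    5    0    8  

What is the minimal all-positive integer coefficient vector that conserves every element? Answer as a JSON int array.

L: 5·4 = 20 | 2·0+3·2+1·1+5·2+1·3 = 20
B: 5·3 = 15 | 2·0+3·4+1·0+5·0+1·3 = 15
G: 5·4 = 20 | 2·7+3·0+1·2+5·0+1·4 = 20
J: 5·4 = 20 | 2·5+3·3+1·0+5·0+1·1 = 20
X: 5·8 = 40 | 2·6+3·5+1·5+5·0+1·8 = 40
gcd(5,2,3,1,5,1) = 1

Coefficients: [5, 2, 3, 1, 5, 1]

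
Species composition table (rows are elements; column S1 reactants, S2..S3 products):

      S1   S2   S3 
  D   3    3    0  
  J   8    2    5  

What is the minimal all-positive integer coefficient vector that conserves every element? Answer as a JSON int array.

D: 5·3 = 15 | 5·3+6·0 = 15
J: 5·8 = 40 | 5·2+6·5 = 40
gcd(5,5,6) = 1

Coefficients: [5, 5, 6]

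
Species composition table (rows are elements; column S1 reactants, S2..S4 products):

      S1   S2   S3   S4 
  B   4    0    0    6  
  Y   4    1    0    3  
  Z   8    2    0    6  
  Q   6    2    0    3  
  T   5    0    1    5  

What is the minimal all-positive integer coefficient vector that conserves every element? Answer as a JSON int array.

B: 3·4 = 12 | 6·0+5·0+2·6 = 12
Y: 3·4 = 12 | 6·1+5·0+2·3 = 12
Z: 3·8 = 24 | 6·2+5·0+2·6 = 24
Q: 3·6 = 18 | 6·2+5·0+2·3 = 18
T: 3·5 = 15 | 6·0+5·1+2·5 = 15
gcd(3,6,5,2) = 1

Coefficients: [3, 6, 5, 2]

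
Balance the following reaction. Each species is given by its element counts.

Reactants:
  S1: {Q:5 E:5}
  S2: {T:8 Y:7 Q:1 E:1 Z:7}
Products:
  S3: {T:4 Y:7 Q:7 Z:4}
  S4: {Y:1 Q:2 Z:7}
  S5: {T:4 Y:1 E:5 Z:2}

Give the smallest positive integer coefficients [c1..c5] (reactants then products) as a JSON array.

T: 5·0+5·8 = 40 | 4·4+1·0+6·4 = 40
Y: 5·0+5·7 = 35 | 4·7+1·1+6·1 = 35
Q: 5·5+5·1 = 30 | 4·7+1·2+6·0 = 30
E: 5·5+5·1 = 30 | 4·0+1·0+6·5 = 30
Z: 5·0+5·7 = 35 | 4·4+1·7+6·2 = 35
gcd(5,5,4,1,6) = 1

Coefficients: [5, 5, 4, 1, 6]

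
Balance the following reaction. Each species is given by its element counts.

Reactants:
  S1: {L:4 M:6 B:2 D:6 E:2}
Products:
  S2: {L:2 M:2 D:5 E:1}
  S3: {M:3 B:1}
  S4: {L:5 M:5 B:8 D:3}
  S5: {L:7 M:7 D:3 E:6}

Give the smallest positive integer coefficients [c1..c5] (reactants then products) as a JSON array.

Coefficients: [6, 6, 4, 1, 1]

L: 6·4 = 24 | 6·2+4·0+1·5+1·7 = 24
M: 6·6 = 36 | 6·2+4·3+1·5+1·7 = 36
B: 6·2 = 12 | 6·0+4·1+1·8+1·0 = 12
D: 6·6 = 36 | 6·5+4·0+1·3+1·3 = 36
E: 6·2 = 12 | 6·1+4·0+1·0+1·6 = 12
gcd(6,6,4,1,1) = 1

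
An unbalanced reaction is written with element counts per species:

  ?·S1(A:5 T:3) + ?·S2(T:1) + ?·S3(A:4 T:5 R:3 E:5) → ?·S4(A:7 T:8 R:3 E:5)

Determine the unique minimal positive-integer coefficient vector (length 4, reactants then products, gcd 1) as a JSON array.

A: 3·5+6·0+5·4 = 35 | 5·7 = 35
T: 3·3+6·1+5·5 = 40 | 5·8 = 40
R: 3·0+6·0+5·3 = 15 | 5·3 = 15
E: 3·0+6·0+5·5 = 25 | 5·5 = 25
gcd(3,6,5,5) = 1

Coefficients: [3, 6, 5, 5]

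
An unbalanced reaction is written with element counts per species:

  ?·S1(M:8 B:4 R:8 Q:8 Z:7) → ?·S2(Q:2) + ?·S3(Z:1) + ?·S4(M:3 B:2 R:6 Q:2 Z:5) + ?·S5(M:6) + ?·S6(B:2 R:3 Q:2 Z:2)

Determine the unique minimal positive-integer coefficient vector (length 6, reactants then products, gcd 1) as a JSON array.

M: 3·8 = 24 | 6·0+3·0+2·3+3·6+4·0 = 24
B: 3·4 = 12 | 6·0+3·0+2·2+3·0+4·2 = 12
R: 3·8 = 24 | 6·0+3·0+2·6+3·0+4·3 = 24
Q: 3·8 = 24 | 6·2+3·0+2·2+3·0+4·2 = 24
Z: 3·7 = 21 | 6·0+3·1+2·5+3·0+4·2 = 21
gcd(3,6,3,2,3,4) = 1

Coefficients: [3, 6, 3, 2, 3, 4]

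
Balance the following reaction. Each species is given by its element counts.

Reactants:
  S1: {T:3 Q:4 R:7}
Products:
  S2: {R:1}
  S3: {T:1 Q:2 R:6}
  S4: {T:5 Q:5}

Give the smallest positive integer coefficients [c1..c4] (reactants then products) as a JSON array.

Coefficients: [5, 5, 5, 2]

T: 5·3 = 15 | 5·0+5·1+2·5 = 15
Q: 5·4 = 20 | 5·0+5·2+2·5 = 20
R: 5·7 = 35 | 5·1+5·6+2·0 = 35
gcd(5,5,5,2) = 1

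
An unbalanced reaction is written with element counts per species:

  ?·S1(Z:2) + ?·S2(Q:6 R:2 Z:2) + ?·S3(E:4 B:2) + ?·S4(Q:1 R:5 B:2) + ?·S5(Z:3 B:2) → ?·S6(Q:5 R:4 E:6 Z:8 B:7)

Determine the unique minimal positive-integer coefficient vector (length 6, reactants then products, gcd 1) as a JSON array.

Coefficients: [4, 3, 6, 2, 6, 4]

Q: 4·0+3·6+6·0+2·1+6·0 = 20 | 4·5 = 20
R: 4·0+3·2+6·0+2·5+6·0 = 16 | 4·4 = 16
E: 4·0+3·0+6·4+2·0+6·0 = 24 | 4·6 = 24
Z: 4·2+3·2+6·0+2·0+6·3 = 32 | 4·8 = 32
B: 4·0+3·0+6·2+2·2+6·2 = 28 | 4·7 = 28
gcd(4,3,6,2,6,4) = 1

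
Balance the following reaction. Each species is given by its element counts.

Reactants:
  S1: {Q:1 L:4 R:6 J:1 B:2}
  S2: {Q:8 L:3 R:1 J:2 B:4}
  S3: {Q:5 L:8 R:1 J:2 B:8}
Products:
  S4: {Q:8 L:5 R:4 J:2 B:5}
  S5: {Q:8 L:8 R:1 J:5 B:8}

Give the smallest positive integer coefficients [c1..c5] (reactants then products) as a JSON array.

Q: 3·1+6·8+1·5 = 56 | 6·8+1·8 = 56
L: 3·4+6·3+1·8 = 38 | 6·5+1·8 = 38
R: 3·6+6·1+1·1 = 25 | 6·4+1·1 = 25
J: 3·1+6·2+1·2 = 17 | 6·2+1·5 = 17
B: 3·2+6·4+1·8 = 38 | 6·5+1·8 = 38
gcd(3,6,1,6,1) = 1

Coefficients: [3, 6, 1, 6, 1]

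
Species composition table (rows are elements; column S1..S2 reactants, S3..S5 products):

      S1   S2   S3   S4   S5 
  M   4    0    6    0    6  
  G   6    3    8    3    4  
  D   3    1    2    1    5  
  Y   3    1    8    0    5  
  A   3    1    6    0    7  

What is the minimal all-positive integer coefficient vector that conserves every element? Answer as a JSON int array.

M: 3·4+4·0 = 12 | 1·6+6·0+1·6 = 12
G: 3·6+4·3 = 30 | 1·8+6·3+1·4 = 30
D: 3·3+4·1 = 13 | 1·2+6·1+1·5 = 13
Y: 3·3+4·1 = 13 | 1·8+6·0+1·5 = 13
A: 3·3+4·1 = 13 | 1·6+6·0+1·7 = 13
gcd(3,4,1,6,1) = 1

Coefficients: [3, 4, 1, 6, 1]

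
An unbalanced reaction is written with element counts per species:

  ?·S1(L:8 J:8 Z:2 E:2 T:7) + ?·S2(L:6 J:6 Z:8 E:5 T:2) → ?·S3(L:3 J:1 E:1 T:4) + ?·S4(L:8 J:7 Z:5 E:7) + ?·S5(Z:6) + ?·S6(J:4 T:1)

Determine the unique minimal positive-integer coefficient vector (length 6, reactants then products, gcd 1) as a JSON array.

Coefficients: [1, 6, 4, 4, 5, 3]

L: 1·8+6·6 = 44 | 4·3+4·8+5·0+3·0 = 44
J: 1·8+6·6 = 44 | 4·1+4·7+5·0+3·4 = 44
Z: 1·2+6·8 = 50 | 4·0+4·5+5·6+3·0 = 50
E: 1·2+6·5 = 32 | 4·1+4·7+5·0+3·0 = 32
T: 1·7+6·2 = 19 | 4·4+4·0+5·0+3·1 = 19
gcd(1,6,4,4,5,3) = 1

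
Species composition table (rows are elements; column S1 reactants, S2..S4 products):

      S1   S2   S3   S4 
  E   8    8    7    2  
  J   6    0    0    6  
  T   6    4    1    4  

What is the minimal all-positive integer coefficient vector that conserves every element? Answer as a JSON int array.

Coefficients: [5, 2, 2, 5]

E: 5·8 = 40 | 2·8+2·7+5·2 = 40
J: 5·6 = 30 | 2·0+2·0+5·6 = 30
T: 5·6 = 30 | 2·4+2·1+5·4 = 30
gcd(5,2,2,5) = 1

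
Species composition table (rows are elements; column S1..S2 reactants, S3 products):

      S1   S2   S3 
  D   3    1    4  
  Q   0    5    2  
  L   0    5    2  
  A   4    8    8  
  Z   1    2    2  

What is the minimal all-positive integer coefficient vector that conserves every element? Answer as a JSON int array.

D: 6·3+2·1 = 20 | 5·4 = 20
Q: 6·0+2·5 = 10 | 5·2 = 10
L: 6·0+2·5 = 10 | 5·2 = 10
A: 6·4+2·8 = 40 | 5·8 = 40
Z: 6·1+2·2 = 10 | 5·2 = 10
gcd(6,2,5) = 1

Coefficients: [6, 2, 5]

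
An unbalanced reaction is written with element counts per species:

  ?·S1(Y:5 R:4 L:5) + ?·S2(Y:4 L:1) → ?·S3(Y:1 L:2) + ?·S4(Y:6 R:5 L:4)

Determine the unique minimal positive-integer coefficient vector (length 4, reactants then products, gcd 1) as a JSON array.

Y: 5·5+1·4 = 29 | 5·1+4·6 = 29
R: 5·4+1·0 = 20 | 5·0+4·5 = 20
L: 5·5+1·1 = 26 | 5·2+4·4 = 26
gcd(5,1,5,4) = 1

Coefficients: [5, 1, 5, 4]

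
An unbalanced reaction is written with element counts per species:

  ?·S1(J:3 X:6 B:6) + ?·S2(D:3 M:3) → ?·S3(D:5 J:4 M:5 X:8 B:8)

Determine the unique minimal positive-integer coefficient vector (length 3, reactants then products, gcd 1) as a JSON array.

D: 4·0+5·3 = 15 | 3·5 = 15
J: 4·3+5·0 = 12 | 3·4 = 12
M: 4·0+5·3 = 15 | 3·5 = 15
X: 4·6+5·0 = 24 | 3·8 = 24
B: 4·6+5·0 = 24 | 3·8 = 24
gcd(4,5,3) = 1

Coefficients: [4, 5, 3]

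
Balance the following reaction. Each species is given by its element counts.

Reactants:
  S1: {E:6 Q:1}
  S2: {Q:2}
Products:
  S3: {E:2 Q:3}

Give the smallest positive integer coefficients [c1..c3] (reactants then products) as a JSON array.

Coefficients: [1, 4, 3]

E: 1·6+4·0 = 6 | 3·2 = 6
Q: 1·1+4·2 = 9 | 3·3 = 9
gcd(1,4,3) = 1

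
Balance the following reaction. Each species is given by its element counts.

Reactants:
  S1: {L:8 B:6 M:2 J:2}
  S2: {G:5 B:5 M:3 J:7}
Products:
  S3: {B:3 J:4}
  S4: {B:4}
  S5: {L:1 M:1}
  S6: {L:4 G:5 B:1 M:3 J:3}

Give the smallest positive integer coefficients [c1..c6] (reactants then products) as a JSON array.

Coefficients: [2, 3, 4, 3, 4, 3]

L: 2·8+3·0 = 16 | 4·0+3·0+4·1+3·4 = 16
G: 2·0+3·5 = 15 | 4·0+3·0+4·0+3·5 = 15
B: 2·6+3·5 = 27 | 4·3+3·4+4·0+3·1 = 27
M: 2·2+3·3 = 13 | 4·0+3·0+4·1+3·3 = 13
J: 2·2+3·7 = 25 | 4·4+3·0+4·0+3·3 = 25
gcd(2,3,4,3,4,3) = 1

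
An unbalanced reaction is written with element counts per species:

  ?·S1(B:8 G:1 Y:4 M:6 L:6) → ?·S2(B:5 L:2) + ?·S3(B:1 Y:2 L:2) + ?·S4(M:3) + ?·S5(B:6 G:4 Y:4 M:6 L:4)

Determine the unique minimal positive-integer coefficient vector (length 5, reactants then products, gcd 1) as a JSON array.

B: 4·8 = 32 | 4·5+6·1+6·0+1·6 = 32
G: 4·1 = 4 | 4·0+6·0+6·0+1·4 = 4
Y: 4·4 = 16 | 4·0+6·2+6·0+1·4 = 16
M: 4·6 = 24 | 4·0+6·0+6·3+1·6 = 24
L: 4·6 = 24 | 4·2+6·2+6·0+1·4 = 24
gcd(4,4,6,6,1) = 1

Coefficients: [4, 4, 6, 6, 1]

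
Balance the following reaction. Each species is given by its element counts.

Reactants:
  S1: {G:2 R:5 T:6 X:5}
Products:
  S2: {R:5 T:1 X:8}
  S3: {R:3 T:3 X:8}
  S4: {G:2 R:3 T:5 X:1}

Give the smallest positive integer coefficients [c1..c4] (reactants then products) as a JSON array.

G: 4·2 = 8 | 1·0+1·0+4·2 = 8
R: 4·5 = 20 | 1·5+1·3+4·3 = 20
T: 4·6 = 24 | 1·1+1·3+4·5 = 24
X: 4·5 = 20 | 1·8+1·8+4·1 = 20
gcd(4,1,1,4) = 1

Coefficients: [4, 1, 1, 4]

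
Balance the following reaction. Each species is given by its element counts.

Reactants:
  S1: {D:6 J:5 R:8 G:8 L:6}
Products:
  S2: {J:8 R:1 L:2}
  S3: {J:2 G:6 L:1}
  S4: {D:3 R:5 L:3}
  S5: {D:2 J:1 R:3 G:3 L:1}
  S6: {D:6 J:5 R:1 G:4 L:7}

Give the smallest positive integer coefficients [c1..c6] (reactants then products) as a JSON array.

D: 5·6 = 30 | 1·0+3·0+4·3+6·2+1·6 = 30
J: 5·5 = 25 | 1·8+3·2+4·0+6·1+1·5 = 25
R: 5·8 = 40 | 1·1+3·0+4·5+6·3+1·1 = 40
G: 5·8 = 40 | 1·0+3·6+4·0+6·3+1·4 = 40
L: 5·6 = 30 | 1·2+3·1+4·3+6·1+1·7 = 30
gcd(5,1,3,4,6,1) = 1

Coefficients: [5, 1, 3, 4, 6, 1]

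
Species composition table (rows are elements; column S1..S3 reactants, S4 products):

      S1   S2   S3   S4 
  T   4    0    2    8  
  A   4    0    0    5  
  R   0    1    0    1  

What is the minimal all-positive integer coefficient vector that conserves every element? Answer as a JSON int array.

Coefficients: [5, 4, 6, 4]

T: 5·4+4·0+6·2 = 32 | 4·8 = 32
A: 5·4+4·0+6·0 = 20 | 4·5 = 20
R: 5·0+4·1+6·0 = 4 | 4·1 = 4
gcd(5,4,6,4) = 1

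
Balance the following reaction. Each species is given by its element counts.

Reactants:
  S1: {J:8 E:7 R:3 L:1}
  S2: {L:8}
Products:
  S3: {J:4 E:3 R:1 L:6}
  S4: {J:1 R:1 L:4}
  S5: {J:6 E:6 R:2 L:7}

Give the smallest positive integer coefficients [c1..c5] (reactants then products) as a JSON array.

Coefficients: [3, 4, 1, 2, 3]

J: 3·8+4·0 = 24 | 1·4+2·1+3·6 = 24
E: 3·7+4·0 = 21 | 1·3+2·0+3·6 = 21
R: 3·3+4·0 = 9 | 1·1+2·1+3·2 = 9
L: 3·1+4·8 = 35 | 1·6+2·4+3·7 = 35
gcd(3,4,1,2,3) = 1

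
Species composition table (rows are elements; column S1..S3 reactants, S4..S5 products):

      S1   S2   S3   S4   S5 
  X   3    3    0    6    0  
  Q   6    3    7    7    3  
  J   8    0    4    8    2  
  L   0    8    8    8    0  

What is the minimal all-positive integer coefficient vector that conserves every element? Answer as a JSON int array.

Coefficients: [5, 3, 1, 4, 6]

X: 5·3+3·3+1·0 = 24 | 4·6+6·0 = 24
Q: 5·6+3·3+1·7 = 46 | 4·7+6·3 = 46
J: 5·8+3·0+1·4 = 44 | 4·8+6·2 = 44
L: 5·0+3·8+1·8 = 32 | 4·8+6·0 = 32
gcd(5,3,1,4,6) = 1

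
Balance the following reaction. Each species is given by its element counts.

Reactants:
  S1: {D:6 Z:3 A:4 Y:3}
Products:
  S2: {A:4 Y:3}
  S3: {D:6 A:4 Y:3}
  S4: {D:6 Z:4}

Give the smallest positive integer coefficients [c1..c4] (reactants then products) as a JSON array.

D: 4·6 = 24 | 3·0+1·6+3·6 = 24
Z: 4·3 = 12 | 3·0+1·0+3·4 = 12
A: 4·4 = 16 | 3·4+1·4+3·0 = 16
Y: 4·3 = 12 | 3·3+1·3+3·0 = 12
gcd(4,3,1,3) = 1

Coefficients: [4, 3, 1, 3]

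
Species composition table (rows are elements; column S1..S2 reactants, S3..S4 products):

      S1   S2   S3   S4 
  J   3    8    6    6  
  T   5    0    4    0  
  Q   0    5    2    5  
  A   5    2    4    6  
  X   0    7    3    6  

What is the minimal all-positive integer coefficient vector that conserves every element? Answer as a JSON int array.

J: 4·3+3·8 = 36 | 5·6+1·6 = 36
T: 4·5+3·0 = 20 | 5·4+1·0 = 20
Q: 4·0+3·5 = 15 | 5·2+1·5 = 15
A: 4·5+3·2 = 26 | 5·4+1·6 = 26
X: 4·0+3·7 = 21 | 5·3+1·6 = 21
gcd(4,3,5,1) = 1

Coefficients: [4, 3, 5, 1]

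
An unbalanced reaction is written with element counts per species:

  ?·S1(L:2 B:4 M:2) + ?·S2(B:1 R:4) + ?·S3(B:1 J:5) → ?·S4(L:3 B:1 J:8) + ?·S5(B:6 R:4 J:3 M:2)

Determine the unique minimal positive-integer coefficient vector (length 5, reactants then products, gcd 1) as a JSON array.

Coefficients: [3, 3, 5, 2, 3]

L: 3·2+3·0+5·0 = 6 | 2·3+3·0 = 6
B: 3·4+3·1+5·1 = 20 | 2·1+3·6 = 20
R: 3·0+3·4+5·0 = 12 | 2·0+3·4 = 12
J: 3·0+3·0+5·5 = 25 | 2·8+3·3 = 25
M: 3·2+3·0+5·0 = 6 | 2·0+3·2 = 6
gcd(3,3,5,2,3) = 1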